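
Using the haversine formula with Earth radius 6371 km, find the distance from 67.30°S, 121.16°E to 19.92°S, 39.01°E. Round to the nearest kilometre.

Δλ = 39.01 − 121.16 = -82.15°.
Δφ = -19.92 − -67.30 = 47.38°.
a = sin²(Δφ/2) + cos φ₁ · cos φ₂ · sin²(Δλ/2) = 0.318065.
c = 2·atan2(√a, √(1−a)) = 1.19838 rad → d = 6371·c ≈ 7634.86 km.

7635 km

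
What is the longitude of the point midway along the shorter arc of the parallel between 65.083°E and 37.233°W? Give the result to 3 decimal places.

13.925°E

Signed shortest Δλ from +65.083° to -37.233° is -102.316°.
Midpoint longitude = +65.083° + (-102.316°)/2 = +65.083° − 51.158° = +13.925°.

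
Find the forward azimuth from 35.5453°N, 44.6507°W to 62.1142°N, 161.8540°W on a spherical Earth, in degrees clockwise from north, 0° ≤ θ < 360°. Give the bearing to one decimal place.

333.7°

Δλ = -161.8540 − -44.6507 = -117.2033°.
θ = atan2( sin Δλ · cos φ₂ , cos φ₁ · sin φ₂ − sin φ₁ · cos φ₂ · cos Δλ )
  = atan2(-0.41598, 0.84348) = -26.251° → normalised to [0°, 360°): 333.749°.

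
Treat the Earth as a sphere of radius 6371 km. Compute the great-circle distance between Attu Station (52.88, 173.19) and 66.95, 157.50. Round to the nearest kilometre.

1781 km

Δλ = 157.50 − 173.19 = -15.69°.
Δφ = 66.95 − 52.88 = 14.07°.
a = sin²(Δφ/2) + cos φ₁ · cos φ₂ · sin²(Δλ/2) = 0.019402.
c = 2·atan2(√a, √(1−a)) = 0.27949 rad → d = 6371·c ≈ 1780.66 km.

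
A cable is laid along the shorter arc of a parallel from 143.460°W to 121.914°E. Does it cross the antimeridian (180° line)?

Naïve |121.914 − -143.460| = 265.374° > 180°, so the shorter arc goes the other way round — across 180°.
Signed shortest Δλ = ((121.914 − -143.460 + 180) mod 360) − 180 = -94.626°.
Going west by 94.626° from -143.460° passes through 180° before reaching +121.914°.

Yes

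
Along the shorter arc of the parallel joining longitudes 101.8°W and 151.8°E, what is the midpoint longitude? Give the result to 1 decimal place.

Signed shortest Δλ from -101.8° to +151.8° is -106.4°.
Midpoint longitude = -101.8° + (-106.4°)/2 = -101.8° − 53.2° = -155.0°.
(The naïve average (-101.8 + +151.8)/2 = 25.0° is on the wrong side of the globe.)

155.0°W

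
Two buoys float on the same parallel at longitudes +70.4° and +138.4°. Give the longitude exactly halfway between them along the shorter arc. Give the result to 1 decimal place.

Signed shortest Δλ from +70.4° to +138.4° is +68.0°.
Midpoint longitude = +70.4° + (+68.0°)/2 = +70.4° + 34.0° = +104.4°.

+104.4°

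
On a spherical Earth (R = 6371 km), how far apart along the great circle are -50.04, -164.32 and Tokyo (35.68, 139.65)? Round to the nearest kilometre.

11003 km

Δλ = 139.65 − -164.32 = 303.97°; wrapped into (−180°, 180°]: -56.03°.
Δφ = 35.68 − -50.04 = 85.72°.
a = sin²(Δφ/2) + cos φ₁ · cos φ₂ · sin²(Δλ/2) = 0.577781.
c = 2·atan2(√a, √(1−a)) = 1.72699 rad → d = 6371·c ≈ 11002.67 km.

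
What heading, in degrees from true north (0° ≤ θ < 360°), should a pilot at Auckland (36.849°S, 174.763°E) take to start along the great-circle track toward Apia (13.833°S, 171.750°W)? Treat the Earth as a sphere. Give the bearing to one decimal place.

31.1°

Δλ = -171.750 − 174.763 = -346.513°; wrapped into (−180°, 180°]: 13.487°.
θ = atan2( sin Δλ · cos φ₂ , cos φ₁ · sin φ₂ − sin φ₁ · cos φ₂ · cos Δλ )
  = atan2(0.22646, 0.37493) = 31.132° → normalised to [0°, 360°): 31.132°.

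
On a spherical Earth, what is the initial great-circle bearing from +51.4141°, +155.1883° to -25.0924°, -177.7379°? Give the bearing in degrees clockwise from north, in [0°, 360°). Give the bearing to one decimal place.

Δλ = -177.7379 − 155.1883 = -332.9262°; wrapped into (−180°, 180°]: 27.0738°.
θ = atan2( sin Δλ · cos φ₂ , cos φ₁ · sin φ₂ − sin φ₁ · cos φ₂ · cos Δλ )
  = atan2(0.41218, -0.89483) = 155.268° → normalised to [0°, 360°): 155.268°.

155.3°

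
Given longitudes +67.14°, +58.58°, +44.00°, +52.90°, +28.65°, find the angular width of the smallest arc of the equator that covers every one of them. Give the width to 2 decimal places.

38.49°

Sort the longitudes: +28.65°, +44.00°, +52.90°, +58.58°, +67.14°.
Eastward gaps between consecutive values (wrapping around): 15.35°, 8.90°, 5.68°, 8.56°, 321.51°.
Largest gap = 321.51° ⇒ minimal covering band is its complement: 360° − 321.51° = 38.49°.
Band runs from +28.65° eastward to +67.14°.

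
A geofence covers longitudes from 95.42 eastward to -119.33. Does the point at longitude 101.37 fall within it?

Band width going east from +95.42° to -119.33°: ((-119.33 − 95.42) mod 360) = 145.25°.
Offset of +101.37° east of the west edge: ((101.37 − 95.42) mod 360) = 5.95°.
5.95° ≤ 145.25° ⇒ inside.

Yes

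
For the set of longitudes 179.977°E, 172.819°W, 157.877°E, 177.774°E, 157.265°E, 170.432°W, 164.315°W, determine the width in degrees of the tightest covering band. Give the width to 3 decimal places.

Sort the longitudes: -172.819°, -170.432°, -164.315°, +157.265°, +157.877°, +177.774°, +179.977°.
Eastward gaps between consecutive values (wrapping around): 2.387°, 6.117°, 321.580°, 0.612°, 19.897°, 2.203°, 7.204°.
Largest gap = 321.580° ⇒ minimal covering band is its complement: 360° − 321.580° = 38.420°.
Band runs from +157.265° eastward to -164.315°, crossing the antimeridian.

38.420°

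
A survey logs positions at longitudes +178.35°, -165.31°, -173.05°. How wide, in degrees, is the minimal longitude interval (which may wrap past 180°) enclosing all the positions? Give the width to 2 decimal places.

16.34°

Sort the longitudes: -173.05°, -165.31°, +178.35°.
Eastward gaps between consecutive values (wrapping around): 7.74°, 343.66°, 8.60°.
Largest gap = 343.66° ⇒ minimal covering band is its complement: 360° − 343.66° = 16.34°.
Band runs from +178.35° eastward to -165.31°, crossing the antimeridian.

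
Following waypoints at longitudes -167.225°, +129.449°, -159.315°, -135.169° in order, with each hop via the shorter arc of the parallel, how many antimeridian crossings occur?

Leg 1: -167.225° → +129.449°, shortest Δλ = -63.326° (west) — crosses 180°.
Leg 2: +129.449° → -159.315°, shortest Δλ = 71.236° (east) — crosses 180°.
Leg 3: -159.315° → -135.169°, shortest Δλ = 24.146° (east) — does not cross 180°.
Total crossings: 2.

2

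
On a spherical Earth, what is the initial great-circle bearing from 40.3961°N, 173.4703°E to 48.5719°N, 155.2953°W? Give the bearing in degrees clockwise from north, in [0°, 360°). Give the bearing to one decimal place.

59.2°

Δλ = -155.2953 − 173.4703 = -328.7656°; wrapped into (−180°, 180°]: 31.2344°.
θ = atan2( sin Δλ · cos φ₂ , cos φ₁ · sin φ₂ − sin φ₁ · cos φ₂ · cos Δλ )
  = atan2(0.34311, 0.20437) = 59.221° → normalised to [0°, 360°): 59.221°.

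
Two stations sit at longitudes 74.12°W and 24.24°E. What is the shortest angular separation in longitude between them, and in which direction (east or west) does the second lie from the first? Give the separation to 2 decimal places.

Raw difference: 24.24 − -74.12 = 98.36°.
Normalise into (−180°, 180°]: 98.36° stays 98.36°.
Positive ⇒ the second point lies to the east; separation 98.36°.

98.36° east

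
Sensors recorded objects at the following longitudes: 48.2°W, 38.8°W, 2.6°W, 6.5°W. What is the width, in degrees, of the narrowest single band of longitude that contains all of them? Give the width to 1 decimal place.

Sort the longitudes: -48.2°, -38.8°, -6.5°, -2.6°.
Eastward gaps between consecutive values (wrapping around): 9.4°, 32.3°, 3.9°, 314.4°.
Largest gap = 314.4° ⇒ minimal covering band is its complement: 360° − 314.4° = 45.6°.
Band runs from -48.2° eastward to -2.6°.

45.6°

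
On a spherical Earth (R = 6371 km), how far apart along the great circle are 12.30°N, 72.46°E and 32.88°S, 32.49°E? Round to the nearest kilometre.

Δλ = 32.49 − 72.46 = -39.97°.
Δφ = -32.88 − 12.30 = -45.18°.
a = sin²(Δφ/2) + cos φ₁ · cos φ₂ · sin²(Δλ/2) = 0.243405.
c = 2·atan2(√a, √(1−a)) = 1.03190 rad → d = 6371·c ≈ 6574.23 km.

6574 km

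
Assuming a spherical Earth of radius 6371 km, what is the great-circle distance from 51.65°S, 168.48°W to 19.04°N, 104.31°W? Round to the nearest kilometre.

Δλ = -104.31 − -168.48 = 64.17°.
Δφ = 19.04 − -51.65 = 70.69°.
a = sin²(Δφ/2) + cos φ₁ · cos φ₂ · sin²(Δλ/2) = 0.500146.
c = 2·atan2(√a, √(1−a)) = 1.57109 rad → d = 6371·c ≈ 10009.40 km.

10009 km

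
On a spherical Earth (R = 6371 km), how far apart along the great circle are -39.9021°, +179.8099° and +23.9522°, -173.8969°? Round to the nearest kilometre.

Δλ = -173.8969 − 179.8099 = -353.7068°; wrapped into (−180°, 180°]: 6.2932°.
Δφ = 23.9522 − -39.9021 = 63.8543°.
a = sin²(Δφ/2) + cos φ₁ · cos φ₂ · sin²(Δλ/2) = 0.281785.
c = 2·atan2(√a, √(1−a)) = 1.11917 rad → d = 6371·c ≈ 7130.22 km.

7130 km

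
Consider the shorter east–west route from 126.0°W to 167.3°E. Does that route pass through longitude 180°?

Naïve |167.3 − -126.0| = 293.3° > 180°, so the shorter arc goes the other way round — across 180°.
Signed shortest Δλ = ((167.3 − -126.0 + 180) mod 360) − 180 = -66.7°.
Going west by 66.7° from -126.0° passes through 180° before reaching +167.3°.

Yes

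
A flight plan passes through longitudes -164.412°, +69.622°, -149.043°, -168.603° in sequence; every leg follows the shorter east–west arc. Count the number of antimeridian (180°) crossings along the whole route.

Leg 1: -164.412° → +69.622°, shortest Δλ = -125.966° (west) — crosses 180°.
Leg 2: +69.622° → -149.043°, shortest Δλ = 141.335° (east) — crosses 180°.
Leg 3: -149.043° → -168.603°, shortest Δλ = -19.56° (west) — does not cross 180°.
Total crossings: 2.

2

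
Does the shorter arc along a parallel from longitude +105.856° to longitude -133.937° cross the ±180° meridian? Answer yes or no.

Yes

Naïve |-133.937 − 105.856| = 239.793° > 180°, so the shorter arc goes the other way round — across 180°.
Signed shortest Δλ = ((-133.937 − 105.856 + 180) mod 360) − 180 = 120.207°.
Going east by 120.207° from +105.856° passes through 180° before reaching -133.937°.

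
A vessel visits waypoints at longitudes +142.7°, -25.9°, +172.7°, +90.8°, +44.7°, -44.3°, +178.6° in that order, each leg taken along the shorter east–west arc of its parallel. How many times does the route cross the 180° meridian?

2

Leg 1: +142.7° → -25.9°, shortest Δλ = -168.6° (west) — does not cross 180°.
Leg 2: -25.9° → +172.7°, shortest Δλ = -161.4° (west) — crosses 180°.
Leg 3: +172.7° → +90.8°, shortest Δλ = -81.9° (west) — does not cross 180°.
Leg 4: +90.8° → +44.7°, shortest Δλ = -46.1° (west) — does not cross 180°.
Leg 5: +44.7° → -44.3°, shortest Δλ = -89.0° (west) — does not cross 180°.
Leg 6: -44.3° → +178.6°, shortest Δλ = -137.1° (west) — crosses 180°.
Total crossings: 2.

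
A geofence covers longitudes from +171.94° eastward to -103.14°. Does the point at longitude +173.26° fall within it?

Band width going east from +171.94° to -103.14°: ((-103.14 − 171.94) mod 360) = 84.92°.
Offset of +173.26° east of the west edge: ((173.26 − 171.94) mod 360) = 1.32°.
1.32° ≤ 84.92° ⇒ inside.

Yes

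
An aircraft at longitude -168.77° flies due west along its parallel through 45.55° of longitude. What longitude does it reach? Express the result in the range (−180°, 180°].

+145.68°

Start at -168.77°; shift −45.55° → -214.32°.
-214.32° lies outside (−180°, 180°]; add 360° → +145.68°.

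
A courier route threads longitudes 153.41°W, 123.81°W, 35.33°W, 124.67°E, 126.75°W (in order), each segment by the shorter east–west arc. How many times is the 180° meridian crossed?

1

Leg 1: -153.41° → -123.81°, shortest Δλ = 29.6° (east) — does not cross 180°.
Leg 2: -123.81° → -35.33°, shortest Δλ = 88.48° (east) — does not cross 180°.
Leg 3: -35.33° → +124.67°, shortest Δλ = 160.0° (east) — does not cross 180°.
Leg 4: +124.67° → -126.75°, shortest Δλ = 108.58° (east) — crosses 180°.
Total crossings: 1.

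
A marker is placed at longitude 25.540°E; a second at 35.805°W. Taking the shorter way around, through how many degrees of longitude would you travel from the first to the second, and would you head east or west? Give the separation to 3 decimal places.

61.345° west

Raw difference: -35.805 − 25.540 = -61.345°.
Normalise into (−180°, 180°]: -61.345° stays -61.345°.
Negative ⇒ the second point lies to the west; separation 61.345°.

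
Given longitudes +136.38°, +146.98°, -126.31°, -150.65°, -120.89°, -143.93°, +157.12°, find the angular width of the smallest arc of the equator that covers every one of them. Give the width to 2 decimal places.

Sort the longitudes: -150.65°, -143.93°, -126.31°, -120.89°, +136.38°, +146.98°, +157.12°.
Eastward gaps between consecutive values (wrapping around): 6.72°, 17.62°, 5.42°, 257.27°, 10.60°, 10.14°, 52.23°.
Largest gap = 257.27° ⇒ minimal covering band is its complement: 360° − 257.27° = 102.73°.
Band runs from +136.38° eastward to -120.89°, crossing the antimeridian.

102.73°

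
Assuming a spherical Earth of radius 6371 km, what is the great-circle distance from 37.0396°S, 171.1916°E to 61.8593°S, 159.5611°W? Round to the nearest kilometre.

3416 km

Δλ = -159.5611 − 171.1916 = -330.7527°; wrapped into (−180°, 180°]: 29.2473°.
Δφ = -61.8593 − -37.0396 = -24.8197°.
a = sin²(Δφ/2) + cos φ₁ · cos φ₂ · sin²(Δλ/2) = 0.070180.
c = 2·atan2(√a, √(1−a)) = 0.53623 rad → d = 6371·c ≈ 3416.33 km.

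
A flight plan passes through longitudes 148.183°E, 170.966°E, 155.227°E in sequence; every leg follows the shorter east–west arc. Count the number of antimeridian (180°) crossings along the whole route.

0

Leg 1: +148.183° → +170.966°, shortest Δλ = 22.783° (east) — does not cross 180°.
Leg 2: +170.966° → +155.227°, shortest Δλ = -15.739° (west) — does not cross 180°.
Total crossings: 0.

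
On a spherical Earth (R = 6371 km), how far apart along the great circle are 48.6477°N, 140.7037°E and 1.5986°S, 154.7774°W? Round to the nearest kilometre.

8311 km

Δλ = -154.7774 − 140.7037 = -295.4811°; wrapped into (−180°, 180°]: 64.5189°.
Δφ = -1.5986 − 48.6477 = -50.2463°.
a = sin²(Δφ/2) + cos φ₁ · cos φ₂ · sin²(Δλ/2) = 0.368408.
c = 2·atan2(√a, √(1−a)) = 1.30447 rad → d = 6371·c ≈ 8310.81 km.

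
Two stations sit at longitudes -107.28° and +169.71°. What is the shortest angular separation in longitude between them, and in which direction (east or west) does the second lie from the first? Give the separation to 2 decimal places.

83.01° west

Raw difference: 169.71 − -107.28 = 276.99°.
Normalise into (−180°, 180°]: 276.99° − 360° = -83.01°.
Negative ⇒ the second point lies to the west; separation 83.01°.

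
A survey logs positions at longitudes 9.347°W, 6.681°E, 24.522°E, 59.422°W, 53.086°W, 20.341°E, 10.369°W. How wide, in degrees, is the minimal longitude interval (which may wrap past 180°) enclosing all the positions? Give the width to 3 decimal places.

83.944°

Sort the longitudes: -59.422°, -53.086°, -10.369°, -9.347°, +6.681°, +20.341°, +24.522°.
Eastward gaps between consecutive values (wrapping around): 6.336°, 42.717°, 1.022°, 16.028°, 13.660°, 4.181°, 276.056°.
Largest gap = 276.056° ⇒ minimal covering band is its complement: 360° − 276.056° = 83.944°.
Band runs from -59.422° eastward to +24.522°.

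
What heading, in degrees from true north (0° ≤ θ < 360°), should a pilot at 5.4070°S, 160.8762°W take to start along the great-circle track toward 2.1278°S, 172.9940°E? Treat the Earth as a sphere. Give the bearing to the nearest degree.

276°

Δλ = 172.9940 − -160.8762 = 333.8702°; wrapped into (−180°, 180°]: -26.1298°.
θ = atan2( sin Δλ · cos φ₂ , cos φ₁ · sin φ₂ − sin φ₁ · cos φ₂ · cos Δλ )
  = atan2(-0.44010, 0.04758) = -83.830° → normalised to [0°, 360°): 276.170°.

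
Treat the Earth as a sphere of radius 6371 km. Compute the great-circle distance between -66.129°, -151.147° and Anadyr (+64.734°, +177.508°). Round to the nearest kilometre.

Δλ = 177.508 − -151.147 = 328.655°; wrapped into (−180°, 180°]: -31.345°.
Δφ = 64.734 − -66.129 = 130.863°.
a = sin²(Δφ/2) + cos φ₁ · cos φ₂ · sin²(Δλ/2) = 0.839731.
c = 2·atan2(√a, √(1−a)) = 2.31783 rad → d = 6371·c ≈ 14766.86 km.

14767 km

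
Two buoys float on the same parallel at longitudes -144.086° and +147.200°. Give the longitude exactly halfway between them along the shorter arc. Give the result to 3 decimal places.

Signed shortest Δλ from -144.086° to +147.200° is -68.714°.
Midpoint longitude = -144.086° + (-68.714°)/2 = -144.086° − 34.357° = -178.443°.
(The naïve average (-144.086 + +147.200)/2 = 1.557° is on the wrong side of the globe.)

-178.443°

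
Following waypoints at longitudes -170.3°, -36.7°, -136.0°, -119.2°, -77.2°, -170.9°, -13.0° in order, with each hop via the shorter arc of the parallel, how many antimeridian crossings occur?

0

Leg 1: -170.3° → -36.7°, shortest Δλ = 133.6° (east) — does not cross 180°.
Leg 2: -36.7° → -136.0°, shortest Δλ = -99.3° (west) — does not cross 180°.
Leg 3: -136.0° → -119.2°, shortest Δλ = 16.8° (east) — does not cross 180°.
Leg 4: -119.2° → -77.2°, shortest Δλ = 42.0° (east) — does not cross 180°.
Leg 5: -77.2° → -170.9°, shortest Δλ = -93.7° (west) — does not cross 180°.
Leg 6: -170.9° → -13.0°, shortest Δλ = 157.9° (east) — does not cross 180°.
Total crossings: 0.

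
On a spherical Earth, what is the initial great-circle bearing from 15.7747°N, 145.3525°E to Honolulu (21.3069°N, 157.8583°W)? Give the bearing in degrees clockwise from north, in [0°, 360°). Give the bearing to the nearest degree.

Δλ = -157.8583 − 145.3525 = -303.2108°; wrapped into (−180°, 180°]: 56.7892°.
θ = atan2( sin Δλ · cos φ₂ , cos φ₁ · sin φ₂ − sin φ₁ · cos φ₂ · cos Δλ )
  = atan2(0.77947, 0.21096) = 74.856° → normalised to [0°, 360°): 74.856°.

75°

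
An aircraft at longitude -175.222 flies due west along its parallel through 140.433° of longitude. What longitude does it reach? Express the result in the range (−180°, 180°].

Start at -175.222°; shift −140.433° → -315.655°.
-315.655° lies outside (−180°, 180°]; add 360° → +44.345°.

+44.345°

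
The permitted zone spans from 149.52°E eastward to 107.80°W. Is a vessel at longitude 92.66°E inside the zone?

No

Band width going east from +149.52° to -107.80°: ((-107.80 − 149.52) mod 360) = 102.68°.
Offset of +92.66° east of the west edge: ((92.66 − 149.52) mod 360) = 303.14°.
303.14° > 102.68° ⇒ outside.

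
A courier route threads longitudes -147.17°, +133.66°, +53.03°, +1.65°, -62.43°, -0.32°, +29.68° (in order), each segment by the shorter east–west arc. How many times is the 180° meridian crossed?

Leg 1: -147.17° → +133.66°, shortest Δλ = -79.17° (west) — crosses 180°.
Leg 2: +133.66° → +53.03°, shortest Δλ = -80.63° (west) — does not cross 180°.
Leg 3: +53.03° → +1.65°, shortest Δλ = -51.38° (west) — does not cross 180°.
Leg 4: +1.65° → -62.43°, shortest Δλ = -64.08° (west) — does not cross 180°.
Leg 5: -62.43° → -0.32°, shortest Δλ = 62.11° (east) — does not cross 180°.
Leg 6: -0.32° → +29.68°, shortest Δλ = 30.0° (east) — does not cross 180°.
Total crossings: 1.

1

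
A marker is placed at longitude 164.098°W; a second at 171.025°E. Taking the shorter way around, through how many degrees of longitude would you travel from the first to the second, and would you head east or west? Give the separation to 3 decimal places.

Raw difference: 171.025 − -164.098 = 335.123°.
Normalise into (−180°, 180°]: 335.123° − 360° = -24.877°.
Negative ⇒ the second point lies to the west; separation 24.877°.

24.877° west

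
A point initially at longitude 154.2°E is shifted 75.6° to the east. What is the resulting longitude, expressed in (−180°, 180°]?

130.2°W

Start at +154.2°; shift +75.6° → +229.8°.
+229.8° lies outside (−180°, 180°]; subtract 360° → -130.2°.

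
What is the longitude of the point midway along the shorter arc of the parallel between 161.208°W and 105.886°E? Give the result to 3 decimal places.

152.339°E

Signed shortest Δλ from -161.208° to +105.886° is -92.906°.
Midpoint longitude = -161.208° + (-92.906°)/2 = -161.208° − 46.453° = -207.661°.
Normalise into (−180°, 180°]: +152.339°.
(The naïve average (-161.208 + +105.886)/2 = -27.661° is on the wrong side of the globe.)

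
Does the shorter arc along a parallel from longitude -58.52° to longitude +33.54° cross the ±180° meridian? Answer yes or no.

Signed shortest Δλ = ((33.54 − -58.52 + 180) mod 360) − 180 = 92.06°.
Going east by 92.06° from -58.52° reaches +33.54° without touching 180°.

No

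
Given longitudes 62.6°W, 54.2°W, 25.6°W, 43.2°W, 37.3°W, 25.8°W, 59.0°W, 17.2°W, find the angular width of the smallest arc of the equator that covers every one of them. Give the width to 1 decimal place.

Sort the longitudes: -62.6°, -59.0°, -54.2°, -43.2°, -37.3°, -25.8°, -25.6°, -17.2°.
Eastward gaps between consecutive values (wrapping around): 3.6°, 4.8°, 11.0°, 5.9°, 11.5°, 0.2°, 8.4°, 314.6°.
Largest gap = 314.6° ⇒ minimal covering band is its complement: 360° − 314.6° = 45.4°.
Band runs from -62.6° eastward to -17.2°.

45.4°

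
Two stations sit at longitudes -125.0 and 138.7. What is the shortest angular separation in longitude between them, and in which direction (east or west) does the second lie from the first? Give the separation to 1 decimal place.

Raw difference: 138.7 − -125.0 = 263.7°.
Normalise into (−180°, 180°]: 263.7° − 360° = -96.3°.
Negative ⇒ the second point lies to the west; separation 96.3°.

96.3° west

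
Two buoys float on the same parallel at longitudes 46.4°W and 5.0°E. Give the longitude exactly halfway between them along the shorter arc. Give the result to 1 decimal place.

20.7°W

Signed shortest Δλ from -46.4° to +5.0° is +51.4°.
Midpoint longitude = -46.4° + (+51.4°)/2 = -46.4° + 25.7° = -20.7°.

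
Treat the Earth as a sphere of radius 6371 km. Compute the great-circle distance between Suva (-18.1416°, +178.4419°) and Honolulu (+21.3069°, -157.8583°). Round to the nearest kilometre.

Δλ = -157.8583 − 178.4419 = -336.3002°; wrapped into (−180°, 180°]: 23.6998°.
Δφ = 21.3069 − -18.1416 = 39.4485°.
a = sin²(Δφ/2) + cos φ₁ · cos φ₂ · sin²(Δλ/2) = 0.151235.
c = 2·atan2(√a, √(1−a)) = 0.79885 rad → d = 6371·c ≈ 5089.48 km.

5089 km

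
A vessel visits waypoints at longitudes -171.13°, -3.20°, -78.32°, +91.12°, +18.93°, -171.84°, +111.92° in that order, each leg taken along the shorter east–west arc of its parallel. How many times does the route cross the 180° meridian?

2

Leg 1: -171.13° → -3.20°, shortest Δλ = 167.93° (east) — does not cross 180°.
Leg 2: -3.20° → -78.32°, shortest Δλ = -75.12° (west) — does not cross 180°.
Leg 3: -78.32° → +91.12°, shortest Δλ = 169.44° (east) — does not cross 180°.
Leg 4: +91.12° → +18.93°, shortest Δλ = -72.19° (west) — does not cross 180°.
Leg 5: +18.93° → -171.84°, shortest Δλ = 169.23° (east) — crosses 180°.
Leg 6: -171.84° → +111.92°, shortest Δλ = -76.24° (west) — crosses 180°.
Total crossings: 2.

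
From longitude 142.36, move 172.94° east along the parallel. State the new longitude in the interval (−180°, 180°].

Start at +142.36°; shift +172.94° → +315.30°.
+315.30° lies outside (−180°, 180°]; subtract 360° → -44.70°.

-44.70°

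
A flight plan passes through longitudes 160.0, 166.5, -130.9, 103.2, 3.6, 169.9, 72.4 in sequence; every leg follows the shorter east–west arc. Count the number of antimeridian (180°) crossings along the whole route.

2

Leg 1: +160.0° → +166.5°, shortest Δλ = 6.5° (east) — does not cross 180°.
Leg 2: +166.5° → -130.9°, shortest Δλ = 62.6° (east) — crosses 180°.
Leg 3: -130.9° → +103.2°, shortest Δλ = -125.9° (west) — crosses 180°.
Leg 4: +103.2° → +3.6°, shortest Δλ = -99.6° (west) — does not cross 180°.
Leg 5: +3.6° → +169.9°, shortest Δλ = 166.3° (east) — does not cross 180°.
Leg 6: +169.9° → +72.4°, shortest Δλ = -97.5° (west) — does not cross 180°.
Total crossings: 2.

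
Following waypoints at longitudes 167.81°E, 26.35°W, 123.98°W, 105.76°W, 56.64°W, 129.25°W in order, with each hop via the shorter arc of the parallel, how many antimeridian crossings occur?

1

Leg 1: +167.81° → -26.35°, shortest Δλ = 165.84° (east) — crosses 180°.
Leg 2: -26.35° → -123.98°, shortest Δλ = -97.63° (west) — does not cross 180°.
Leg 3: -123.98° → -105.76°, shortest Δλ = 18.22° (east) — does not cross 180°.
Leg 4: -105.76° → -56.64°, shortest Δλ = 49.12° (east) — does not cross 180°.
Leg 5: -56.64° → -129.25°, shortest Δλ = -72.61° (west) — does not cross 180°.
Total crossings: 1.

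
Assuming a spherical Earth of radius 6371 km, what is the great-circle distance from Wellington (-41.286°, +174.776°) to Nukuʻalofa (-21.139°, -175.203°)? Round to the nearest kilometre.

2430 km

Δλ = -175.203 − 174.776 = -349.979°; wrapped into (−180°, 180°]: 10.021°.
Δφ = -21.139 − -41.286 = 20.147°.
a = sin²(Δφ/2) + cos φ₁ · cos φ₂ · sin²(Δλ/2) = 0.035940.
c = 2·atan2(√a, √(1−a)) = 0.38147 rad → d = 6371·c ≈ 2430.32 km.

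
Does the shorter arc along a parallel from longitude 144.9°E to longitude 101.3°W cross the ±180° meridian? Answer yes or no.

Yes

Naïve |-101.3 − 144.9| = 246.2° > 180°, so the shorter arc goes the other way round — across 180°.
Signed shortest Δλ = ((-101.3 − 144.9 + 180) mod 360) − 180 = 113.8°.
Going east by 113.8° from +144.9° passes through 180° before reaching -101.3°.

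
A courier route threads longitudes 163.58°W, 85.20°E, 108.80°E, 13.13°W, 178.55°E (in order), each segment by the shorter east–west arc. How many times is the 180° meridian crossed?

2

Leg 1: -163.58° → +85.20°, shortest Δλ = -111.22° (west) — crosses 180°.
Leg 2: +85.20° → +108.80°, shortest Δλ = 23.6° (east) — does not cross 180°.
Leg 3: +108.80° → -13.13°, shortest Δλ = -121.93° (west) — does not cross 180°.
Leg 4: -13.13° → +178.55°, shortest Δλ = -168.32° (west) — crosses 180°.
Total crossings: 2.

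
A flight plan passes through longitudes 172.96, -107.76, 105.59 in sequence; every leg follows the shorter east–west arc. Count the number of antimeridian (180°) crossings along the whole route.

Leg 1: +172.96° → -107.76°, shortest Δλ = 79.28° (east) — crosses 180°.
Leg 2: -107.76° → +105.59°, shortest Δλ = -146.65° (west) — crosses 180°.
Total crossings: 2.

2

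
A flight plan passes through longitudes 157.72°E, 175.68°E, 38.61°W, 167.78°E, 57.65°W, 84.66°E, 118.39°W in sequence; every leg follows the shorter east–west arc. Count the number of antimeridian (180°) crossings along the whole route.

Leg 1: +157.72° → +175.68°, shortest Δλ = 17.96° (east) — does not cross 180°.
Leg 2: +175.68° → -38.61°, shortest Δλ = 145.71° (east) — crosses 180°.
Leg 3: -38.61° → +167.78°, shortest Δλ = -153.61° (west) — crosses 180°.
Leg 4: +167.78° → -57.65°, shortest Δλ = 134.57° (east) — crosses 180°.
Leg 5: -57.65° → +84.66°, shortest Δλ = 142.31° (east) — does not cross 180°.
Leg 6: +84.66° → -118.39°, shortest Δλ = 156.95° (east) — crosses 180°.
Total crossings: 4.

4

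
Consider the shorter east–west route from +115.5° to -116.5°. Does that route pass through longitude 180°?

Naïve |-116.5 − 115.5| = 232.0° > 180°, so the shorter arc goes the other way round — across 180°.
Signed shortest Δλ = ((-116.5 − 115.5 + 180) mod 360) − 180 = 128.0°.
Going east by 128.0° from +115.5° passes through 180° before reaching -116.5°.

Yes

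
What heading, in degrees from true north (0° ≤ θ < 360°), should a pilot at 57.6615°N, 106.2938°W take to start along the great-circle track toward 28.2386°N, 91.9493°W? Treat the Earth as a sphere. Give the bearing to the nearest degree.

155°

Δλ = -91.9493 − -106.2938 = 14.3445°.
θ = atan2( sin Δλ · cos φ₂ , cos φ₁ · sin φ₂ − sin φ₁ · cos φ₂ · cos Δλ )
  = atan2(0.21827, -0.46805) = 154.999° → normalised to [0°, 360°): 154.999°.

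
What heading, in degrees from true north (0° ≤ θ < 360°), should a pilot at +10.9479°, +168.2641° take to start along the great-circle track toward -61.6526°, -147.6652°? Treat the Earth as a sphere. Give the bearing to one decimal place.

Δλ = -147.6652 − 168.2641 = -315.9293°; wrapped into (−180°, 180°]: 44.0707°.
θ = atan2( sin Δλ · cos φ₂ , cos φ₁ · sin φ₂ − sin φ₁ · cos φ₂ · cos Δλ )
  = atan2(0.33026, -0.92886) = 160.427° → normalised to [0°, 360°): 160.427°.

160.4°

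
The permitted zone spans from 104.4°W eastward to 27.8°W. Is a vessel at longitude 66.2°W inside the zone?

Yes

Band width going east from -104.4° to -27.8°: ((-27.8 − -104.4) mod 360) = 76.6°.
Offset of -66.2° east of the west edge: ((-66.2 − -104.4) mod 360) = 38.2°.
38.2° ≤ 76.6° ⇒ inside.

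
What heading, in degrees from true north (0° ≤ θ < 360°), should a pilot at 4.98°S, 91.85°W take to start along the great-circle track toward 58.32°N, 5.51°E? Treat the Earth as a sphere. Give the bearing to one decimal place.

Δλ = 5.51 − -91.85 = 97.36°.
θ = atan2( sin Δλ · cos φ₂ , cos φ₁ · sin φ₂ − sin φ₁ · cos φ₂ · cos Δλ )
  = atan2(0.52085, 0.84194) = 31.742° → normalised to [0°, 360°): 31.742°.

31.7°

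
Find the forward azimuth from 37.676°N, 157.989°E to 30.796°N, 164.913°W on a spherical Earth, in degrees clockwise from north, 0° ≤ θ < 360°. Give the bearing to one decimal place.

Δλ = -164.913 − 157.989 = -322.902°; wrapped into (−180°, 180°]: 37.098°.
θ = atan2( sin Δλ · cos φ₂ , cos φ₁ · sin φ₂ − sin φ₁ · cos φ₂ · cos Δλ )
  = atan2(0.51813, -0.01353) = 91.496° → normalised to [0°, 360°): 91.496°.

91.5°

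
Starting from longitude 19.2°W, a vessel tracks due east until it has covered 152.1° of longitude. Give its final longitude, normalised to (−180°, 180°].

Start at -19.2°; shift +152.1° → +132.9°.
+132.9° already lies in (−180°, 180°].

132.9°E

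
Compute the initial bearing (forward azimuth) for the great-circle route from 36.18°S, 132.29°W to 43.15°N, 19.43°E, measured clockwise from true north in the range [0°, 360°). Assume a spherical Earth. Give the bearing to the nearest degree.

Δλ = 19.43 − -132.29 = 151.72°.
θ = atan2( sin Δλ · cos φ₂ , cos φ₁ · sin φ₂ − sin φ₁ · cos φ₂ · cos Δλ )
  = atan2(0.34565, 0.17275) = 63.445° → normalised to [0°, 360°): 63.445°.

63°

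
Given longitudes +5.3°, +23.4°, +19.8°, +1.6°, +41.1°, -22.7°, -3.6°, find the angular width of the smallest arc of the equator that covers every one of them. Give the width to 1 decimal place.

Sort the longitudes: -22.7°, -3.6°, +1.6°, +5.3°, +19.8°, +23.4°, +41.1°.
Eastward gaps between consecutive values (wrapping around): 19.1°, 5.2°, 3.7°, 14.5°, 3.6°, 17.7°, 296.2°.
Largest gap = 296.2° ⇒ minimal covering band is its complement: 360° − 296.2° = 63.8°.
Band runs from -22.7° eastward to +41.1°.

63.8°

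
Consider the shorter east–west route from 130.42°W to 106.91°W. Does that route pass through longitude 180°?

Signed shortest Δλ = ((-106.91 − -130.42 + 180) mod 360) − 180 = 23.51°.
Going east by 23.51° from -130.42° reaches -106.91° without touching 180°.

No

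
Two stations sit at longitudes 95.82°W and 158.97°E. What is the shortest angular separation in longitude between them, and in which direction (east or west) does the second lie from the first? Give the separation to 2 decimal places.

Raw difference: 158.97 − -95.82 = 254.79°.
Normalise into (−180°, 180°]: 254.79° − 360° = -105.21°.
Negative ⇒ the second point lies to the west; separation 105.21°.

105.21° west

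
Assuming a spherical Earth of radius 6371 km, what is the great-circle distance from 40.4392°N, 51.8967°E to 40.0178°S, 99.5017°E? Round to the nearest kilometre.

10161 km

Δλ = 99.5017 − 51.8967 = 47.6050°.
Δφ = -40.0178 − 40.4392 = -80.4570°.
a = sin²(Δφ/2) + cos φ₁ · cos φ₂ · sin²(Δλ/2) = 0.512046.
c = 2·atan2(√a, √(1−a)) = 1.59489 rad → d = 6371·c ≈ 10161.05 km.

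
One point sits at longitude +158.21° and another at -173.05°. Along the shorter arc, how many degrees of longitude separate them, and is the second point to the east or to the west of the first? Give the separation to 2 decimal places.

28.74° east

Raw difference: -173.05 − 158.21 = -331.26°.
Normalise into (−180°, 180°]: -331.26° + 360° = 28.74°.
Positive ⇒ the second point lies to the east; separation 28.74°.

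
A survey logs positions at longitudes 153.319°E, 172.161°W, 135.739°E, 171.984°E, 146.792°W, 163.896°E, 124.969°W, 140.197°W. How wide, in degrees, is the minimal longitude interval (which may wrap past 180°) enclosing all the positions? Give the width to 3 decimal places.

99.292°

Sort the longitudes: -172.161°, -146.792°, -140.197°, -124.969°, +135.739°, +153.319°, +163.896°, +171.984°.
Eastward gaps between consecutive values (wrapping around): 25.369°, 6.595°, 15.228°, 260.708°, 17.580°, 10.577°, 8.088°, 15.855°.
Largest gap = 260.708° ⇒ minimal covering band is its complement: 360° − 260.708° = 99.292°.
Band runs from +135.739° eastward to -124.969°, crossing the antimeridian.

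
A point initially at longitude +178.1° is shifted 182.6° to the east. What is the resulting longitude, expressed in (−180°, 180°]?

Start at +178.1°; shift +182.6° → +360.7°.
+360.7° lies outside (−180°, 180°]; subtract 360° → +0.7°.

+0.7°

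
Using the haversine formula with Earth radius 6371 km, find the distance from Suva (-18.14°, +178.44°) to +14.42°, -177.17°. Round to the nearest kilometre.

3652 km

Δλ = -177.17 − 178.44 = -355.61°; wrapped into (−180°, 180°]: 4.39°.
Δφ = 14.42 − -18.14 = 32.56°.
a = sin²(Δφ/2) + cos φ₁ · cos φ₂ · sin²(Δλ/2) = 0.079936.
c = 2·atan2(√a, √(1−a)) = 0.57328 rad → d = 6371·c ≈ 3652.35 km.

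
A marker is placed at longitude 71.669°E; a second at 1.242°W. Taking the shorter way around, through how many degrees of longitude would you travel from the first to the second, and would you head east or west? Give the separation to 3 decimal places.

72.911° west

Raw difference: -1.242 − 71.669 = -72.911°.
Normalise into (−180°, 180°]: -72.911° stays -72.911°.
Negative ⇒ the second point lies to the west; separation 72.911°.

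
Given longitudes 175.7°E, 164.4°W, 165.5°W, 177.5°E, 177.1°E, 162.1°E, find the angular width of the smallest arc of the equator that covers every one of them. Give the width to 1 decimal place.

Sort the longitudes: -165.5°, -164.4°, +162.1°, +175.7°, +177.1°, +177.5°.
Eastward gaps between consecutive values (wrapping around): 1.1°, 326.5°, 13.6°, 1.4°, 0.4°, 17.0°.
Largest gap = 326.5° ⇒ minimal covering band is its complement: 360° − 326.5° = 33.5°.
Band runs from +162.1° eastward to -164.4°, crossing the antimeridian.

33.5°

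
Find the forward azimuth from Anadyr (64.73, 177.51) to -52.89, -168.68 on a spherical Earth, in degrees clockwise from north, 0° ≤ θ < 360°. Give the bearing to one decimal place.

170.6°

Δλ = -168.68 − 177.51 = -346.19°; wrapped into (−180°, 180°]: 13.81°.
θ = atan2( sin Δλ · cos φ₂ , cos φ₁ · sin φ₂ − sin φ₁ · cos φ₂ · cos Δλ )
  = atan2(0.14402, -0.87027) = 170.603° → normalised to [0°, 360°): 170.603°.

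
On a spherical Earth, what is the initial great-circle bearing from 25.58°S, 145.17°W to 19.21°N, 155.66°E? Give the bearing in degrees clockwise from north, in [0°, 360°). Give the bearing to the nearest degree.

302°

Δλ = 155.66 − -145.17 = 300.83°; wrapped into (−180°, 180°]: -59.17°.
θ = atan2( sin Δλ · cos φ₂ , cos φ₁ · sin φ₂ − sin φ₁ · cos φ₂ · cos Δλ )
  = atan2(-0.81088, 0.50574) = -58.049° → normalised to [0°, 360°): 301.951°.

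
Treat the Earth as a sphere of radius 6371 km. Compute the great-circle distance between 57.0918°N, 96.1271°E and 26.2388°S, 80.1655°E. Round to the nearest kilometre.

9386 km

Δλ = 80.1655 − 96.1271 = -15.9616°.
Δφ = -26.2388 − 57.0918 = -83.3306°.
a = sin²(Δφ/2) + cos φ₁ · cos φ₂ · sin²(Δλ/2) = 0.451324.
c = 2·atan2(√a, √(1−a)) = 1.47329 rad → d = 6371·c ≈ 9386.33 km.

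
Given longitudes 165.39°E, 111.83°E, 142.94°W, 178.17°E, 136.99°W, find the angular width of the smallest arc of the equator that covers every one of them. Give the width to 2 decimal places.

Sort the longitudes: -142.94°, -136.99°, +111.83°, +165.39°, +178.17°.
Eastward gaps between consecutive values (wrapping around): 5.95°, 248.82°, 53.56°, 12.78°, 38.89°.
Largest gap = 248.82° ⇒ minimal covering band is its complement: 360° − 248.82° = 111.18°.
Band runs from +111.83° eastward to -136.99°, crossing the antimeridian.

111.18°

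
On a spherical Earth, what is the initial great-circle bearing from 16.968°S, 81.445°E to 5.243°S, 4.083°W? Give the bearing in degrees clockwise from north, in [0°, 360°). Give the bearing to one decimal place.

266.3°

Δλ = -4.083 − 81.445 = -85.528°.
θ = atan2( sin Δλ · cos φ₂ , cos φ₁ · sin φ₂ − sin φ₁ · cos φ₂ · cos Δλ )
  = atan2(-0.99278, -0.06474) = -93.731° → normalised to [0°, 360°): 266.269°.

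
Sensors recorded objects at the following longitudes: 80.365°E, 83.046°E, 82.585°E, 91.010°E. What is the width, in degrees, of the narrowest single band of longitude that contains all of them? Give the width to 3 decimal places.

Sort the longitudes: +80.365°, +82.585°, +83.046°, +91.010°.
Eastward gaps between consecutive values (wrapping around): 2.220°, 0.461°, 7.964°, 349.355°.
Largest gap = 349.355° ⇒ minimal covering band is its complement: 360° − 349.355° = 10.645°.
Band runs from +80.365° eastward to +91.010°.

10.645°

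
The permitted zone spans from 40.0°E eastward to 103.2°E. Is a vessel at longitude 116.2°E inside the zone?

No

Band width going east from +40.0° to +103.2°: ((103.2 − 40.0) mod 360) = 63.2°.
Offset of +116.2° east of the west edge: ((116.2 − 40.0) mod 360) = 76.2°.
76.2° > 63.2° ⇒ outside.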